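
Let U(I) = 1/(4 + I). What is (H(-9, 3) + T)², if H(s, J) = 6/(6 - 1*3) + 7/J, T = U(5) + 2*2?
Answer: 5776/81 ≈ 71.309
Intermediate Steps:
T = 37/9 (T = 1/(4 + 5) + 2*2 = 1/9 + 4 = ⅑ + 4 = 37/9 ≈ 4.1111)
H(s, J) = 2 + 7/J (H(s, J) = 6/(6 - 3) + 7/J = 6/3 + 7/J = 6*(⅓) + 7/J = 2 + 7/J)
(H(-9, 3) + T)² = ((2 + 7/3) + 37/9)² = (13/3 + 37/9)² = (76/9)² = 5776/81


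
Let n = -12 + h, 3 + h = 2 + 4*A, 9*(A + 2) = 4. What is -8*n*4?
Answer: 5536/9 ≈ 615.11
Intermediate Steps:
A = -14/9 (A = -2 + (⅑)*4 = -2 + 4/9 = -14/9 ≈ -1.5556)
h = -65/9 (h = -3 + (2 + 4*(-14/9)) = -3 + (2 - 56/9) = -3 - 38/9 = -65/9 ≈ -7.2222)
n = -173/9 (n = -12 - 65/9 = -173/9 ≈ -19.222)
-8*n*4 = -8*(-173/9)*4 = (1384/9)*4 = 5536/9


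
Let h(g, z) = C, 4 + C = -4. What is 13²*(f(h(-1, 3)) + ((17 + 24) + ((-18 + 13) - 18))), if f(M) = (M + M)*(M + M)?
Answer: 46306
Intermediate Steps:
C = -8 (C = -4 - 4 = -8)
h(g, z) = -8
f(M) = 4*M² (f(M) = (2*M)*(2*M) = 4*M²)
13²*(f(h(-1, 3)) + ((17 + 24) + ((-18 + 13) - 18))) = 13²*(4*(-8)² + ((17 + 24) + ((-18 + 13) - 18))) = 169*(4*64 + (41 + (-5 - 18))) = 169*(256 + (41 - 23)) = 169*(256 + 18) = 169*274 = 46306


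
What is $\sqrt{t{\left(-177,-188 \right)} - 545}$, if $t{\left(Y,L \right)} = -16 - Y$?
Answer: $8 i \sqrt{6} \approx 19.596 i$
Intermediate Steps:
$\sqrt{t{\left(-177,-188 \right)} - 545} = \sqrt{\left(-16 - -177\right) - 545} = \sqrt{\left(-16 + 177\right) - 545} = \sqrt{161 - 545} = \sqrt{-384} = 8 i \sqrt{6}$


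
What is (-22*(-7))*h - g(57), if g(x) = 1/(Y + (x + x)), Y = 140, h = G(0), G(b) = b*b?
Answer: -1/254 ≈ -0.0039370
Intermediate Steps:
G(b) = b²
h = 0 (h = 0² = 0)
g(x) = 1/(140 + 2*x) (g(x) = 1/(140 + (x + x)) = 1/(140 + 2*x))
(-22*(-7))*h - g(57) = -22*(-7)*0 - 1/(2*(70 + 57)) = 154*0 - 1/(2*127) = 0 - 1/(2*127) = 0 - 1*1/254 = 0 - 1/254 = -1/254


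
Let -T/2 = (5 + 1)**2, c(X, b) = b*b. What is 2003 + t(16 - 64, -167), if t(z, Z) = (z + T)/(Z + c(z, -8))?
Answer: 206429/103 ≈ 2004.2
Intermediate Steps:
c(X, b) = b**2
T = -72 (T = -2*(5 + 1)**2 = -2*6**2 = -2*36 = -72)
t(z, Z) = (-72 + z)/(64 + Z) (t(z, Z) = (z - 72)/(Z + (-8)**2) = (-72 + z)/(Z + 64) = (-72 + z)/(64 + Z))
2003 + t(16 - 64, -167) = 2003 + (-72 + (16 - 64))/(64 - 167) = 2003 + (-72 - 48)/(-103) = 2003 - 1/103*(-120) = 2003 + 120/103 = 206429/103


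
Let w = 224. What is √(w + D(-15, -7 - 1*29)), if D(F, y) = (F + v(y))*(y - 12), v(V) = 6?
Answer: 4*√41 ≈ 25.612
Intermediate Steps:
D(F, y) = (-12 + y)*(6 + F) (D(F, y) = (F + 6)*(y - 12) = (6 + F)*(-12 + y) = (-12 + y)*(6 + F))
√(w + D(-15, -7 - 1*29)) = √(224 + (-72 - 12*(-15) + 6*(-7 - 1*29) - 15*(-7 - 1*29))) = √(224 + (-72 + 180 + 6*(-7 - 29) - 15*(-7 - 29))) = √(224 + (-72 + 180 + 6*(-36) - 15*(-36))) = √(224 + (-72 + 180 - 216 + 540)) = √(224 + 432) = √656 = 4*√41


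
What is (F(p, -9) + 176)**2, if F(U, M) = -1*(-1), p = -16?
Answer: 31329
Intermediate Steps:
F(U, M) = 1
(F(p, -9) + 176)**2 = (1 + 176)**2 = 177**2 = 31329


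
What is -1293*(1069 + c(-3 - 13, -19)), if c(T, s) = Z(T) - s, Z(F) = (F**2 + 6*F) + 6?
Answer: -1621422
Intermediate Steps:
Z(F) = 6 + F**2 + 6*F
c(T, s) = 6 + T**2 - s + 6*T (c(T, s) = (6 + T**2 + 6*T) - s = 6 + T**2 - s + 6*T)
-1293*(1069 + c(-3 - 13, -19)) = -1293*(1069 + (6 + (-3 - 13)**2 - 1*(-19) + 6*(-3 - 13))) = -1293*(1069 + (6 + (-16)**2 + 19 + 6*(-16))) = -1293*(1069 + (6 + 256 + 19 - 96)) = -1293*(1069 + 185) = -1293*1254 = -1621422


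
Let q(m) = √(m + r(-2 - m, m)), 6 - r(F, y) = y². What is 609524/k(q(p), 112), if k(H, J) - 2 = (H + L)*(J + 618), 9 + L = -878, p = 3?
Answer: -152381/161877 ≈ -0.94134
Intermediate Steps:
L = -887 (L = -9 - 878 = -887)
r(F, y) = 6 - y²
q(m) = √(6 + m - m²) (q(m) = √(m + (6 - m²)) = √(6 + m - m²))
k(H, J) = 2 + (-887 + H)*(618 + J) (k(H, J) = 2 + (H - 887)*(J + 618) = 2 + (-887 + H)*(618 + J))
609524/k(q(p), 112) = 609524/(-548164 - 887*112 + 618*√(6 + 3 - 1*3²) + √(6 + 3 - 1*3²)*112) = 609524/(-548164 - 99344 + 618*√(6 + 3 - 1*9) + √(6 + 3 - 1*9)*112) = 609524/(-548164 - 99344 + 618*√(6 + 3 - 9) + √(6 + 3 - 9)*112) = 609524/(-548164 - 99344 + 618*√0 + √0*112) = 609524/(-548164 - 99344 + 618*0 + 0*112) = 609524/(-548164 - 99344 + 0 + 0) = 609524/(-647508) = 609524*(-1/647508) = -152381/161877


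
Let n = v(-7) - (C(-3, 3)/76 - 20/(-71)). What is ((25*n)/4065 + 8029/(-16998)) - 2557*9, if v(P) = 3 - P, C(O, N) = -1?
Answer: -95338612763053/4142741228 ≈ -23013.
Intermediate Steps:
n = 52511/5396 (n = (3 - 1*(-7)) - (-1/76 - 20/(-71)) = (3 + 7) - (-1*1/76 - 20*(-1/71)) = 10 - (-1/76 + 20/71) = 10 - 1*1449/5396 = 10 - 1449/5396 = 52511/5396 ≈ 9.7315)
((25*n)/4065 + 8029/(-16998)) - 2557*9 = ((25*(52511/5396))/4065 + 8029/(-16998)) - 2557*9 = ((1312775/5396)*(1/4065) + 8029*(-1/16998)) - 1*23013 = (262555/4386948 - 8029/16998) - 23013 = -1708883089/4142741228 - 23013 = -95338612763053/4142741228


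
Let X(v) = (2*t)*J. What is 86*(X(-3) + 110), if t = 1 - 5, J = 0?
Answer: 9460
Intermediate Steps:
t = -4
X(v) = 0 (X(v) = (2*(-4))*0 = -8*0 = 0)
86*(X(-3) + 110) = 86*(0 + 110) = 86*110 = 9460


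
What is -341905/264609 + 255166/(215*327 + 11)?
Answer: 21738914057/9303123222 ≈ 2.3367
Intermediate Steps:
-341905/264609 + 255166/(215*327 + 11) = -341905*1/264609 + 255166/(70305 + 11) = -341905/264609 + 255166/70316 = -341905/264609 + 255166*(1/70316) = -341905/264609 + 127583/35158 = 21738914057/9303123222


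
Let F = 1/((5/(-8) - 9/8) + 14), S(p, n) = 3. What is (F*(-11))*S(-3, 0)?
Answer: -132/49 ≈ -2.6939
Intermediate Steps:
F = 4/49 (F = 1/((5*(-⅛) - 9*⅛) + 14) = 1/((-5/8 - 9/8) + 14) = 1/(-7/4 + 14) = 1/(49/4) = 4/49 ≈ 0.081633)
(F*(-11))*S(-3, 0) = ((4/49)*(-11))*3 = -44/49*3 = -132/49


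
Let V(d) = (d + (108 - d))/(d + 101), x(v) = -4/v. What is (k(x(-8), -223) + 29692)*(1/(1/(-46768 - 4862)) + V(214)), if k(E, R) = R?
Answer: -53251602822/35 ≈ -1.5215e+9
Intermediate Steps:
V(d) = 108/(101 + d)
(k(x(-8), -223) + 29692)*(1/(1/(-46768 - 4862)) + V(214)) = (-223 + 29692)*(1/(1/(-46768 - 4862)) + 108/(101 + 214)) = 29469*(1/(1/(-51630)) + 108/315) = 29469*(1/(-1/51630) + 108*(1/315)) = 29469*(-51630 + 12/35) = 29469*(-1807038/35) = -53251602822/35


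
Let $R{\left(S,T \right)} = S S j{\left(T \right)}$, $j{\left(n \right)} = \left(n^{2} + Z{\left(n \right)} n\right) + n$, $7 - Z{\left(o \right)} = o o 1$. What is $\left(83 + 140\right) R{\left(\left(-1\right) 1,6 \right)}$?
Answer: $-29436$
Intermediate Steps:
$Z{\left(o \right)} = 7 - o^{2}$ ($Z{\left(o \right)} = 7 - o o 1 = 7 - o^{2} \cdot 1 = 7 - o^{2}$)
$j{\left(n \right)} = n + n^{2} + n \left(7 - n^{2}\right)$ ($j{\left(n \right)} = \left(n^{2} + \left(7 - n^{2}\right) n\right) + n = \left(n^{2} + n \left(7 - n^{2}\right)\right) + n = n + n^{2} + n \left(7 - n^{2}\right)$)
$R{\left(S,T \right)} = T S^{2} \left(8 + T - T^{2}\right)$ ($R{\left(S,T \right)} = S S T \left(8 + T - T^{2}\right) = S^{2} T \left(8 + T - T^{2}\right) = T S^{2} \left(8 + T - T^{2}\right)$)
$\left(83 + 140\right) R{\left(\left(-1\right) 1,6 \right)} = \left(83 + 140\right) 6 \left(\left(-1\right) 1\right)^{2} \left(8 + 6 - 6^{2}\right) = 223 \cdot 6 \left(-1\right)^{2} \left(8 + 6 - 36\right) = 223 \cdot 6 \cdot 1 \left(8 + 6 - 36\right) = 223 \cdot 6 \cdot 1 \left(-22\right) = 223 \left(-132\right) = -29436$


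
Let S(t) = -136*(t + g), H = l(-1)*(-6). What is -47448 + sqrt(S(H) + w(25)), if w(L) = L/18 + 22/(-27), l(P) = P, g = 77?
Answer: -47448 + I*sqrt(3657126)/18 ≈ -47448.0 + 106.24*I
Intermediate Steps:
w(L) = -22/27 + L/18 (w(L) = L*(1/18) + 22*(-1/27) = L/18 - 22/27 = -22/27 + L/18)
H = 6 (H = -1*(-6) = 6)
S(t) = -10472 - 136*t (S(t) = -136*(t + 77) = -136*(77 + t) = -10472 - 136*t)
-47448 + sqrt(S(H) + w(25)) = -47448 + sqrt((-10472 - 136*6) + (-22/27 + (1/18)*25)) = -47448 + sqrt((-10472 - 816) + (-22/27 + 25/18)) = -47448 + sqrt(-11288 + 31/54) = -47448 + sqrt(-609521/54) = -47448 + I*sqrt(3657126)/18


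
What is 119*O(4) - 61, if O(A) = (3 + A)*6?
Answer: 4937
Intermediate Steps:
O(A) = 18 + 6*A
119*O(4) - 61 = 119*(18 + 6*4) - 61 = 119*(18 + 24) - 61 = 119*42 - 61 = 4998 - 61 = 4937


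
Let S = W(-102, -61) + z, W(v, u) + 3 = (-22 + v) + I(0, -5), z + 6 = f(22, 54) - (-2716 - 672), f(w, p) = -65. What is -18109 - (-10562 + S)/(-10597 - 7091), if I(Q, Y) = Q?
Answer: -80079841/4422 ≈ -18109.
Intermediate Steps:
z = 3317 (z = -6 + (-65 - (-2716 - 672)) = -6 + (-65 - 1*(-3388)) = -6 + (-65 + 3388) = -6 + 3323 = 3317)
W(v, u) = -25 + v (W(v, u) = -3 + ((-22 + v) + 0) = -3 + (-22 + v) = -25 + v)
S = 3190 (S = (-25 - 102) + 3317 = -127 + 3317 = 3190)
-18109 - (-10562 + S)/(-10597 - 7091) = -18109 - (-10562 + 3190)/(-10597 - 7091) = -18109 - (-7372)/(-17688) = -18109 - (-7372)*(-1)/17688 = -18109 - 1*1843/4422 = -18109 - 1843/4422 = -80079841/4422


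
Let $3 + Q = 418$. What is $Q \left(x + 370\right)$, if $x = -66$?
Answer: $126160$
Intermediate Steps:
$Q = 415$ ($Q = -3 + 418 = 415$)
$Q \left(x + 370\right) = 415 \left(-66 + 370\right) = 415 \cdot 304 = 126160$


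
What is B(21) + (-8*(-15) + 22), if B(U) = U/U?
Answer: 143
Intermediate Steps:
B(U) = 1
B(21) + (-8*(-15) + 22) = 1 + (-8*(-15) + 22) = 1 + (120 + 22) = 1 + 142 = 143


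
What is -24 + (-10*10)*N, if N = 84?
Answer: -8424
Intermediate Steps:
-24 + (-10*10)*N = -24 - 10*10*84 = -24 - 100*84 = -24 - 8400 = -8424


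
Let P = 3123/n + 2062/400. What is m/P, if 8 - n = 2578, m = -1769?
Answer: -3135400/6983 ≈ -449.00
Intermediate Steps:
n = -2570 (n = 8 - 1*2578 = 8 - 2578 = -2570)
P = 202507/51400 (P = 3123/(-2570) + 2062/400 = 3123*(-1/2570) + 2062*(1/400) = -3123/2570 + 1031/200 = 202507/51400 ≈ 3.9398)
m/P = -1769/202507/51400 = -1769*51400/202507 = -3135400/6983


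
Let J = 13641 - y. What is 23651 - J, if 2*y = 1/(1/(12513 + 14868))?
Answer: 47401/2 ≈ 23701.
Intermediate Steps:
y = 27381/2 (y = 1/(2*(1/(12513 + 14868))) = 1/(2*(1/27381)) = (½)*27381 = 27381/2 ≈ 13691.)
J = -99/2 (J = 13641 - 1*27381/2 = 13641 - 27381/2 = -99/2 ≈ -49.500)
23651 - J = 23651 - 1*(-99/2) = 23651 + 99/2 = 47401/2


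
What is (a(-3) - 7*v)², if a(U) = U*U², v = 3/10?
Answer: 84681/100 ≈ 846.81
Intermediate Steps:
v = 3/10 (v = 3*(⅒) = 3/10 ≈ 0.30000)
a(U) = U³
(a(-3) - 7*v)² = ((-3)³ - 7*3/10)² = (-27 - 21/10)² = (-291/10)² = 84681/100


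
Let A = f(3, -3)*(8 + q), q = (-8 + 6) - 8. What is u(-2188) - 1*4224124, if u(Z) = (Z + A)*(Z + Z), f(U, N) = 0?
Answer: 5350564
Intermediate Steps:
q = -10 (q = -2 - 8 = -10)
A = 0 (A = 0*(8 - 10) = 0*(-2) = 0)
u(Z) = 2*Z**2 (u(Z) = (Z + 0)*(Z + Z) = Z*(2*Z) = 2*Z**2)
u(-2188) - 1*4224124 = 2*(-2188)**2 - 1*4224124 = 2*4787344 - 4224124 = 9574688 - 4224124 = 5350564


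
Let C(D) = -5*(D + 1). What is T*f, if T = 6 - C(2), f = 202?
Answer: 4242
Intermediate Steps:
C(D) = -5 - 5*D (C(D) = -5*(1 + D) = -5 - 5*D)
T = 21 (T = 6 - (-5 - 5*2) = 6 - (-5 - 10) = 6 - 1*(-15) = 6 + 15 = 21)
T*f = 21*202 = 4242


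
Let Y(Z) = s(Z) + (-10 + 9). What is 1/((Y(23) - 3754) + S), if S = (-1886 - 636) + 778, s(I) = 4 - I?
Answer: -1/5518 ≈ -0.00018123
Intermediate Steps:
Y(Z) = 3 - Z (Y(Z) = (4 - Z) + (-10 + 9) = (4 - Z) - 1 = 3 - Z)
S = -1744 (S = -2522 + 778 = -1744)
1/((Y(23) - 3754) + S) = 1/(((3 - 1*23) - 3754) - 1744) = 1/(((3 - 23) - 3754) - 1744) = 1/((-20 - 3754) - 1744) = 1/(-3774 - 1744) = 1/(-5518) = -1/5518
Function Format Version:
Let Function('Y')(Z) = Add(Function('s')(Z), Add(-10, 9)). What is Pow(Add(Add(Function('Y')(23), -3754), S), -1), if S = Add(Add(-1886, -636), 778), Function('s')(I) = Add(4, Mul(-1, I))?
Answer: Rational(-1, 5518) ≈ -0.00018123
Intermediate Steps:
Function('Y')(Z) = Add(3, Mul(-1, Z)) (Function('Y')(Z) = Add(Add(4, Mul(-1, Z)), Add(-10, 9)) = Add(Add(4, Mul(-1, Z)), -1) = Add(3, Mul(-1, Z)))
S = -1744 (S = Add(-2522, 778) = -1744)
Pow(Add(Add(Function('Y')(23), -3754), S), -1) = Pow(Add(Add(Add(3, Mul(-1, 23)), -3754), -1744), -1) = Pow(Add(Add(Add(3, -23), -3754), -1744), -1) = Pow(Add(Add(-20, -3754), -1744), -1) = Pow(Add(-3774, -1744), -1) = Pow(-5518, -1) = Rational(-1, 5518)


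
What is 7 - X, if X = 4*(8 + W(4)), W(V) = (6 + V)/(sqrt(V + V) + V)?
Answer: -45 + 10*sqrt(2) ≈ -30.858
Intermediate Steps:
W(V) = (6 + V)/(V + sqrt(2)*sqrt(V)) (W(V) = (6 + V)/(sqrt(2*V) + V) = (6 + V)/(sqrt(2)*sqrt(V) + V) = (6 + V)/(V + sqrt(2)*sqrt(V)))
X = 32 + 40/(4 + 2*sqrt(2)) (X = 4*(8 + (6 + 4)/(4 + sqrt(2)*sqrt(4))) = 4*(8 + 10/(4 + sqrt(2)*2)) = 4*(8 + 10/(4 + 2*sqrt(2))) = 32 + 40/(4 + 2*sqrt(2)) ≈ 37.858)
7 - X = 7 - (52 - 10*sqrt(2)) = 7 + (-52 + 10*sqrt(2)) = -45 + 10*sqrt(2)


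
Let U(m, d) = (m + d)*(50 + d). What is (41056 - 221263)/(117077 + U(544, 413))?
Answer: -180207/560168 ≈ -0.32170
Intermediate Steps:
U(m, d) = (50 + d)*(d + m) (U(m, d) = (d + m)*(50 + d) = (50 + d)*(d + m))
(41056 - 221263)/(117077 + U(544, 413)) = (41056 - 221263)/(117077 + (413² + 50*413 + 50*544 + 413*544)) = -180207/(117077 + (170569 + 20650 + 27200 + 224672)) = -180207/(117077 + 443091) = -180207/560168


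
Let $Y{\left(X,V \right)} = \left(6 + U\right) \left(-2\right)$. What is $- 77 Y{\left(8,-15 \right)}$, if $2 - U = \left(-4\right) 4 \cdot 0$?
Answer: $1232$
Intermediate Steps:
$U = 2$ ($U = 2 - \left(-4\right) 4 \cdot 0 = 2 - \left(-16\right) 0 = 2 - 0 = 2 + 0 = 2$)
$Y{\left(X,V \right)} = -16$ ($Y{\left(X,V \right)} = \left(6 + 2\right) \left(-2\right) = 8 \left(-2\right) = -16$)
$- 77 Y{\left(8,-15 \right)} = \left(-77\right) \left(-16\right) = 1232$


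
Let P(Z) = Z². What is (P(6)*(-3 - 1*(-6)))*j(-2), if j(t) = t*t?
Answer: 432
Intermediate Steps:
j(t) = t²
(P(6)*(-3 - 1*(-6)))*j(-2) = (6²*(-3 - 1*(-6)))*(-2)² = (36*(-3 + 6))*4 = (36*3)*4 = 108*4 = 432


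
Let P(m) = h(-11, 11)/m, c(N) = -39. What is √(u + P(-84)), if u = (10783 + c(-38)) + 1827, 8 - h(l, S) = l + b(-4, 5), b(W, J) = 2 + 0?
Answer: √22174887/42 ≈ 112.12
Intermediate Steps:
b(W, J) = 2
h(l, S) = 6 - l (h(l, S) = 8 - (l + 2) = 8 - (2 + l) = 8 + (-2 - l) = 6 - l)
P(m) = 17/m (P(m) = (6 - 1*(-11))/m = (6 + 11)/m = 17/m)
u = 12571 (u = (10783 - 39) + 1827 = 10744 + 1827 = 12571)
√(u + P(-84)) = √(12571 + 17/(-84)) = √(12571 + 17*(-1/84)) = √(12571 - 17/84) = √(1055947/84) = √22174887/42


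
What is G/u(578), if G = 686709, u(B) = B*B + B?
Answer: 228903/111554 ≈ 2.0519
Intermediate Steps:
u(B) = B + B² (u(B) = B² + B = B + B²)
G/u(578) = 686709/((578*(1 + 578))) = 686709/((578*579)) = 686709/334662 = 686709*(1/334662) = 228903/111554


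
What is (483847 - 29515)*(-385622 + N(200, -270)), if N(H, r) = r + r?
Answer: -175445753784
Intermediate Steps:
N(H, r) = 2*r
(483847 - 29515)*(-385622 + N(200, -270)) = (483847 - 29515)*(-385622 + 2*(-270)) = 454332*(-385622 - 540) = 454332*(-386162) = -175445753784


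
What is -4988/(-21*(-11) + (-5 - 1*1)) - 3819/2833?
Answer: -14990279/637425 ≈ -23.517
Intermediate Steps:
-4988/(-21*(-11) + (-5 - 1*1)) - 3819/2833 = -4988/(231 + (-5 - 1)) - 3819*1/2833 = -4988/(231 - 6) - 3819/2833 = -4988/225 - 3819/2833 = -14990279/637425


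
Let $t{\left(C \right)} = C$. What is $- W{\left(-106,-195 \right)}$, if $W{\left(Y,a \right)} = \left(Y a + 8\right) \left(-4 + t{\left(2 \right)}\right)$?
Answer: $41356$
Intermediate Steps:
$W{\left(Y,a \right)} = -16 - 2 Y a$ ($W{\left(Y,a \right)} = \left(Y a + 8\right) \left(-4 + 2\right) = \left(8 + Y a\right) \left(-2\right) = -16 - 2 Y a$)
$- W{\left(-106,-195 \right)} = - (-16 - \left(-212\right) \left(-195\right)) = - (-16 - 41340) = \left(-1\right) \left(-41356\right) = 41356$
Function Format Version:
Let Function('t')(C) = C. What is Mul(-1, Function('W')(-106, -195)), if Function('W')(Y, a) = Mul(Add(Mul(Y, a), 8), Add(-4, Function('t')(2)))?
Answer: 41356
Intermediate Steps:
Function('W')(Y, a) = Add(-16, Mul(-2, Y, a)) (Function('W')(Y, a) = Mul(Add(Mul(Y, a), 8), Add(-4, 2)) = Mul(Add(8, Mul(Y, a)), -2) = Add(-16, Mul(-2, Y, a)))
Mul(-1, Function('W')(-106, -195)) = Mul(-1, Add(-16, Mul(-2, -106, -195))) = Mul(-1, Add(-16, -41340)) = Mul(-1, -41356) = 41356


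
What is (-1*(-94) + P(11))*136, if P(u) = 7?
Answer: 13736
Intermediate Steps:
(-1*(-94) + P(11))*136 = (-1*(-94) + 7)*136 = (94 + 7)*136 = 101*136 = 13736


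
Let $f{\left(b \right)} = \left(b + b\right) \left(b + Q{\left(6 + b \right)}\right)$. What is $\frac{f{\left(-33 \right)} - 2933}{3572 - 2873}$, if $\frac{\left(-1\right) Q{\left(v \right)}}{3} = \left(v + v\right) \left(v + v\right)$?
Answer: $\frac{576613}{699} \approx 824.91$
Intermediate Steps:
$Q{\left(v \right)} = - 12 v^{2}$ ($Q{\left(v \right)} = - 3 \left(v + v\right) \left(v + v\right) = - 3 \cdot 2 v 2 v = - 3 \cdot 4 v^{2} = - 12 v^{2}$)
$f{\left(b \right)} = 2 b \left(b - 12 \left(6 + b\right)^{2}\right)$ ($f{\left(b \right)} = \left(b + b\right) \left(b - 12 \left(6 + b\right)^{2}\right) = 2 b \left(b - 12 \left(6 + b\right)^{2}\right)$)
$\frac{f{\left(-33 \right)} - 2933}{3572 - 2873} = \frac{2 \left(-33\right) \left(-33 - 12 \left(6 - 33\right)^{2}\right) - 2933}{3572 - 2873} = \frac{2 \left(-33\right) \left(-33 - 12 \left(-27\right)^{2}\right) - 2933}{699} = \left(2 \left(-33\right) \left(-33 - 8748\right) - 2933\right) \frac{1}{699} = \left(2 \left(-33\right) \left(-8781\right) - 2933\right) \frac{1}{699} = \left(579546 - 2933\right) \frac{1}{699} = 576613 \cdot \frac{1}{699} = \frac{576613}{699}$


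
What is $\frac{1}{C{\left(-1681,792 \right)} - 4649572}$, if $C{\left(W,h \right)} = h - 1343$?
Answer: $- \frac{1}{4650123} \approx -2.1505 \cdot 10^{-7}$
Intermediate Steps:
$C{\left(W,h \right)} = -1343 + h$ ($C{\left(W,h \right)} = h - 1343 = -1343 + h$)
$\frac{1}{C{\left(-1681,792 \right)} - 4649572} = \frac{1}{\left(-1343 + 792\right) - 4649572} = \frac{1}{-551 - 4649572} = \frac{1}{-4650123} = - \frac{1}{4650123}$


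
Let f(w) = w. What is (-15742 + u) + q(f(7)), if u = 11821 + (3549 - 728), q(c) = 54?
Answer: -1046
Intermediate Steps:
u = 14642 (u = 11821 + 2821 = 14642)
(-15742 + u) + q(f(7)) = (-15742 + 14642) + 54 = -1100 + 54 = -1046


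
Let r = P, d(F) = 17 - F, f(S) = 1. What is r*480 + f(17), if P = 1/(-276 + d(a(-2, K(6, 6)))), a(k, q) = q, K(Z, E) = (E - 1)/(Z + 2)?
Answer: -1763/2077 ≈ -0.84882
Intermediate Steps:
K(Z, E) = (-1 + E)/(2 + Z)
P = -8/2077 (P = 1/(-276 + (17 - (-1 + 6)/(2 + 6))) = 1/(-276 + (17 - 5/8)) = 1/(-276 + 131/8) = 1/(-2077/8) = -8/2077 ≈ -0.0038517)
r = -8/2077 ≈ -0.0038517
r*480 + f(17) = -8/2077*480 + 1 = -3840/2077 + 1 = -1763/2077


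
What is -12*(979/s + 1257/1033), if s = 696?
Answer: -1886179/59914 ≈ -31.481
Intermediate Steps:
-12*(979/s + 1257/1033) = -12*(979/696 + 1257/1033) = -12*1886179/718968 = -1886179/59914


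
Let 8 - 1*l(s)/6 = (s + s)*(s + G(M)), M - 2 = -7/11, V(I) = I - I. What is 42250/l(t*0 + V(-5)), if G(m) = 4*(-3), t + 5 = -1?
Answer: 21125/24 ≈ 880.21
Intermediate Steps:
V(I) = 0
t = -6 (t = -5 - 1 = -6)
M = 15/11 (M = 2 - 7/11 = 15/11 ≈ 1.3636)
G(m) = -12
l(s) = 48 - 12*s*(-12 + s) (l(s) = 48 - 6*(s + s)*(s - 12) = 48 - 6*2*s*(-12 + s) = 48 - 12*s*(-12 + s))
42250/l(t*0 + V(-5)) = 42250/(48 - 12*(-6*0 + 0)² + 144*(-6*0 + 0)) = 42250/(48 - 12*(0 + 0)² + 144*(0 + 0)) = 42250/(48 - 12*0² + 144*0) = 42250/(48 - 12*0 + 0) = 42250/(48 + 0 + 0) = 42250/48 = 42250*(1/48) = 21125/24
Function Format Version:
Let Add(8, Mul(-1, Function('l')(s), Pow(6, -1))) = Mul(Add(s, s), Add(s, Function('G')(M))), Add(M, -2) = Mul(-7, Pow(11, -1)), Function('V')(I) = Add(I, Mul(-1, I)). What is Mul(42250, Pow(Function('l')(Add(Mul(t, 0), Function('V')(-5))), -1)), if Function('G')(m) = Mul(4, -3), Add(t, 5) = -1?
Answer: Rational(21125, 24) ≈ 880.21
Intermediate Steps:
Function('V')(I) = 0
t = -6 (t = Add(-5, -1) = -6)
M = Rational(15, 11) (M = Add(2, Mul(-7, Pow(11, -1))) = Add(2, Mul(-7, Rational(1, 11))) = Add(2, Rational(-7, 11)) = Rational(15, 11) ≈ 1.3636)
Function('G')(m) = -12
Function('l')(s) = Add(48, Mul(-12, s, Add(-12, s))) (Function('l')(s) = Add(48, Mul(-6, Mul(Add(s, s), Add(s, -12)))) = Add(48, Mul(-6, Mul(Mul(2, s), Add(-12, s)))) = Add(48, Mul(-6, Mul(2, s, Add(-12, s)))) = Add(48, Mul(-12, s, Add(-12, s))))
Mul(42250, Pow(Function('l')(Add(Mul(t, 0), Function('V')(-5))), -1)) = Mul(42250, Pow(Add(48, Mul(-12, Pow(Add(Mul(-6, 0), 0), 2)), Mul(144, Add(Mul(-6, 0), 0))), -1)) = Mul(42250, Pow(Add(48, Mul(-12, Pow(Add(0, 0), 2)), Mul(144, Add(0, 0))), -1)) = Mul(42250, Pow(Add(48, Mul(-12, Pow(0, 2)), Mul(144, 0)), -1)) = Mul(42250, Pow(Add(48, Mul(-12, 0), 0), -1)) = Mul(42250, Pow(Add(48, 0, 0), -1)) = Mul(42250, Pow(48, -1)) = Mul(42250, Rational(1, 48)) = Rational(21125, 24)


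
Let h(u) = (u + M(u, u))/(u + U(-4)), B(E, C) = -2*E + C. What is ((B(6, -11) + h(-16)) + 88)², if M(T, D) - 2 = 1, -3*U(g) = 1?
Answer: 10394176/2401 ≈ 4329.1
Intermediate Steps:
U(g) = -⅓ (U(g) = -⅓*1 = -⅓)
M(T, D) = 3 (M(T, D) = 2 + 1 = 3)
B(E, C) = C - 2*E
h(u) = (3 + u)/(-⅓ + u) (h(u) = (u + 3)/(u - ⅓) = (3 + u)/(-⅓ + u))
((B(6, -11) + h(-16)) + 88)² = (((-11 - 2*6) + 3*(3 - 16)/(-1 + 3*(-16))) + 88)² = (((-11 - 12) + 3*(-13)/(-1 - 48)) + 88)² = ((-23 + 3*(-13)/(-49)) + 88)² = ((-23 + 3*(-1/49)*(-13)) + 88)² = ((-23 + 39/49) + 88)² = (-1088/49 + 88)² = (3224/49)² = 10394176/2401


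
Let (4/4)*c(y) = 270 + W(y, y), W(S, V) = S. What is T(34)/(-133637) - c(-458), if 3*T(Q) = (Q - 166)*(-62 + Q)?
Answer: 3588932/19091 ≈ 187.99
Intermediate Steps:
T(Q) = (-166 + Q)*(-62 + Q)/3 (T(Q) = ((Q - 166)*(-62 + Q))/3 = ((-166 + Q)*(-62 + Q))/3 = (-166 + Q)*(-62 + Q)/3)
c(y) = 270 + y
T(34)/(-133637) - c(-458) = (10292/3 - 76*34 + (1/3)*34**2)/(-133637) - (270 - 458) = (10292/3 - 2584 + (1/3)*1156)*(-1/133637) - 1*(-188) = (10292/3 - 2584 + 1156/3)*(-1/133637) + 188 = 1232*(-1/133637) + 188 = -176/19091 + 188 = 3588932/19091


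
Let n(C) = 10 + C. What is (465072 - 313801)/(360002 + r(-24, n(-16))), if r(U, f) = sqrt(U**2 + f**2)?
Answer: 27228931271/64800719696 - 453813*sqrt(17)/64800719696 ≈ 0.42017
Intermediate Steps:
(465072 - 313801)/(360002 + r(-24, n(-16))) = (465072 - 313801)/(360002 + sqrt((-24)**2 + (10 - 16)**2)) = 151271/(360002 + sqrt(576 + (-6)**2)) = 151271/(360002 + sqrt(576 + 36)) = 151271/(360002 + sqrt(612)) = 151271/(360002 + 6*sqrt(17))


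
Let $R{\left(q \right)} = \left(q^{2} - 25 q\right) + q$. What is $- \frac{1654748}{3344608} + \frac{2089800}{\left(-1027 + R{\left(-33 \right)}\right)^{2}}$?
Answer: $\frac{19022130283}{8023934632} \approx 2.3707$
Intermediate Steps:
$R{\left(q \right)} = q^{2} - 24 q$
$- \frac{1654748}{3344608} + \frac{2089800}{\left(-1027 + R{\left(-33 \right)}\right)^{2}} = - \frac{1654748}{3344608} + \frac{2089800}{\left(-1027 - 33 \left(-24 - 33\right)\right)^{2}} = \left(-1654748\right) \frac{1}{3344608} + \frac{2089800}{\left(-1027 - -1881\right)^{2}} = - \frac{21773}{44008} + \frac{2089800}{\left(-1027 + 1881\right)^{2}} = - \frac{21773}{44008} + \frac{2089800}{854^{2}} = - \frac{21773}{44008} + \frac{2089800}{729316} = - \frac{21773}{44008} + 2089800 \cdot \frac{1}{729316} = - \frac{21773}{44008} + \frac{522450}{182329} = \frac{19022130283}{8023934632}$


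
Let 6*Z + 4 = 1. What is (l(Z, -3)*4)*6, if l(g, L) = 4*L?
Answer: -288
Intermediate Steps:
Z = -½ (Z = -⅔ + (⅙)*1 = -⅔ + ⅙ = -½ ≈ -0.50000)
(l(Z, -3)*4)*6 = ((4*(-3))*4)*6 = -12*4*6 = -48*6 = -288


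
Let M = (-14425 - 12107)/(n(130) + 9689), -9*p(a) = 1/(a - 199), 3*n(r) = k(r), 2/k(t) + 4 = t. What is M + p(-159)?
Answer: -8077521217/2950098642 ≈ -2.7381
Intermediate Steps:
k(t) = 2/(-4 + t)
n(r) = 2/(3*(-4 + r)) (n(r) = (2/(-4 + r))/3 = 2/(3*(-4 + r)))
p(a) = -1/(9*(-199 + a)) (p(a) = -1/(9*(a - 199)) = -1/(9*(-199 + a)))
M = -2507274/915611 (M = (-14425 - 12107)/(2/(3*(-4 + 130)) + 9689) = -26532/((⅔)/126 + 9689) = -26532/((⅔)*(1/126) + 9689) = -26532/(1/189 + 9689) = -26532/1831222/189 = -26532*189/1831222 = -2507274/915611 ≈ -2.7384)
M + p(-159) = -2507274/915611 - 1/(-1791 + 9*(-159)) = -2507274/915611 - 1/(-1791 - 1431) = -2507274/915611 - 1/(-3222) = -2507274/915611 - 1*(-1/3222) = -2507274/915611 + 1/3222 = -8077521217/2950098642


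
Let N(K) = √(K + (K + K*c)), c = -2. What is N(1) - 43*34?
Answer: -1462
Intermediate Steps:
N(K) = 0 (N(K) = √(K + (K + K*(-2))) = √(K + (K - 2*K)) = √(K - K) = √0 = 0)
N(1) - 43*34 = 0 - 43*34 = 0 - 1462 = -1462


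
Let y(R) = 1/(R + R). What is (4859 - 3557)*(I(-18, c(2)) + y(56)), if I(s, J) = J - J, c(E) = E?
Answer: 93/8 ≈ 11.625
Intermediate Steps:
y(R) = 1/(2*R)
I(s, J) = 0
(4859 - 3557)*(I(-18, c(2)) + y(56)) = (4859 - 3557)*(0 + (1/2)/56) = 1302*(0 + (1/2)*(1/56)) = 1302*(0 + 1/112) = 1302*(1/112) = 93/8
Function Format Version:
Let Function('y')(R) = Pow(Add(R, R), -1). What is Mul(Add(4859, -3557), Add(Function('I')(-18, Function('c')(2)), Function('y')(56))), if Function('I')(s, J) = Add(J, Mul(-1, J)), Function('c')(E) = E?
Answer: Rational(93, 8) ≈ 11.625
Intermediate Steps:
Function('y')(R) = Mul(Rational(1, 2), Pow(R, -1)) (Function('y')(R) = Pow(Mul(2, R), -1) = Mul(Rational(1, 2), Pow(R, -1)))
Function('I')(s, J) = 0
Mul(Add(4859, -3557), Add(Function('I')(-18, Function('c')(2)), Function('y')(56))) = Mul(Add(4859, -3557), Add(0, Mul(Rational(1, 2), Pow(56, -1)))) = Mul(1302, Add(0, Mul(Rational(1, 2), Rational(1, 56)))) = Mul(1302, Add(0, Rational(1, 112))) = Mul(1302, Rational(1, 112)) = Rational(93, 8)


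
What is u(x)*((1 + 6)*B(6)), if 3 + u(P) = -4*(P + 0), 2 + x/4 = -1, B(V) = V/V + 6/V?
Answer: 630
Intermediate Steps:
B(V) = 1 + 6/V
x = -12 (x = -8 + 4*(-1) = -8 - 4 = -12)
u(P) = -3 - 4*P (u(P) = -3 - 4*(P + 0) = -3 - 4*P)
u(x)*((1 + 6)*B(6)) = (-3 - 4*(-12))*((1 + 6)*((6 + 6)/6)) = (-3 + 48)*(7*((⅙)*12)) = 45*(7*2) = 45*14 = 630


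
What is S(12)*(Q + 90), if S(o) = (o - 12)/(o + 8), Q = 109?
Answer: 0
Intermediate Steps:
S(o) = (-12 + o)/(8 + o)
S(12)*(Q + 90) = ((-12 + 12)/(8 + 12))*(109 + 90) = (0/20)*199 = ((1/20)*0)*199 = 0*199 = 0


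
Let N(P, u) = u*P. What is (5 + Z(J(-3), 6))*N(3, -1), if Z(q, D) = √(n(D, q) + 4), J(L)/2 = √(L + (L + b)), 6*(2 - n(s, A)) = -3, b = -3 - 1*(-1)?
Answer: -15 - 3*√26/2 ≈ -22.649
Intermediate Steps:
b = -2 (b = -3 + 1 = -2)
n(s, A) = 5/2 (n(s, A) = 2 - ⅙*(-3) = 2 + ½ = 5/2)
N(P, u) = P*u
J(L) = 2*√(-2 + 2*L) (J(L) = 2*√(L + (L - 2)) = 2*√(L + (-2 + L)) = 2*√(-2 + 2*L))
Z(q, D) = √26/2 (Z(q, D) = √(5/2 + 4) = √(13/2) = √26/2)
(5 + Z(J(-3), 6))*N(3, -1) = (5 + √26/2)*(3*(-1)) = (5 + √26/2)*(-3) = -15 - 3*√26/2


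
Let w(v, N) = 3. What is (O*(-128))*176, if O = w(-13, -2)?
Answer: -67584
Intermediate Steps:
O = 3
(O*(-128))*176 = (3*(-128))*176 = -384*176 = -67584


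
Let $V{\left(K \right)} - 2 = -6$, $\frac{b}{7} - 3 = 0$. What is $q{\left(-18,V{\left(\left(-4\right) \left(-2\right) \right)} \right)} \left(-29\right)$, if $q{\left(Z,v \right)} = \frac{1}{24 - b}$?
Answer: $- \frac{29}{3} \approx -9.6667$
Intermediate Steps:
$b = 21$ ($b = 21 + 7 \cdot 0 = 21 + 0 = 21$)
$V{\left(K \right)} = -4$ ($V{\left(K \right)} = 2 - 6 = -4$)
$q{\left(Z,v \right)} = \frac{1}{3}$ ($q{\left(Z,v \right)} = \frac{1}{24 - 21} = \frac{1}{3}$)
$q{\left(-18,V{\left(\left(-4\right) \left(-2\right) \right)} \right)} \left(-29\right) = \frac{1}{3} \left(-29\right) = - \frac{29}{3}$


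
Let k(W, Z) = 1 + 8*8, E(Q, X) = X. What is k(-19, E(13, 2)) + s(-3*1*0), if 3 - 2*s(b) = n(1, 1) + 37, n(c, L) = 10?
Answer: 43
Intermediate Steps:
k(W, Z) = 65 (k(W, Z) = 1 + 64 = 65)
s(b) = -22 (s(b) = 3/2 - (10 + 37)/2 = 3/2 - ½*47 = 3/2 - 47/2 = -22)
k(-19, E(13, 2)) + s(-3*1*0) = 65 - 22 = 43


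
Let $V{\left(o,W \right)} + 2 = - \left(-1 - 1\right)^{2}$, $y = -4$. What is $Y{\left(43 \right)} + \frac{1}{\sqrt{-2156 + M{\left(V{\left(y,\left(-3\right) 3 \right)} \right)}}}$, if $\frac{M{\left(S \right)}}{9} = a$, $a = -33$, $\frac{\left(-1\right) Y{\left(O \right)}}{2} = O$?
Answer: $-86 - \frac{i \sqrt{2453}}{2453} \approx -86.0 - 0.020191 i$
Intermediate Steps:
$Y{\left(O \right)} = - 2 O$
$V{\left(o,W \right)} = -6$ ($V{\left(o,W \right)} = -2 - \left(-1 - 1\right)^{2} = -2 - \left(-2\right)^{2} = -2 - 4 = -6$)
$M{\left(S \right)} = -297$ ($M{\left(S \right)} = 9 \left(-33\right) = -297$)
$Y{\left(43 \right)} + \frac{1}{\sqrt{-2156 + M{\left(V{\left(y,\left(-3\right) 3 \right)} \right)}}} = \left(-2\right) 43 + \frac{1}{\sqrt{-2156 - 297}} = -86 + \frac{1}{\sqrt{-2453}} = -86 + \frac{1}{i \sqrt{2453}} = -86 - \frac{i \sqrt{2453}}{2453}$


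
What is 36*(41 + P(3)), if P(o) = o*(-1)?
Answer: 1368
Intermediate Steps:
P(o) = -o
36*(41 + P(3)) = 36*(41 - 1*3) = 36*(41 - 3) = 36*38 = 1368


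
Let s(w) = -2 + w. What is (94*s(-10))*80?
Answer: -90240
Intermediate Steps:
(94*s(-10))*80 = (94*(-2 - 10))*80 = (94*(-12))*80 = -1128*80 = -90240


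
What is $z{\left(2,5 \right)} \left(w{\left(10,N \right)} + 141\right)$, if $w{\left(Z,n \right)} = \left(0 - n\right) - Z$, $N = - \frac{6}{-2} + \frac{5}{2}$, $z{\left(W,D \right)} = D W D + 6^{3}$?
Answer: $33383$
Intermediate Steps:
$z{\left(W,D \right)} = 216 + W D^{2}$ ($z{\left(W,D \right)} = W D^{2} + 216 = 216 + W D^{2}$)
$N = \frac{11}{2}$ ($N = \left(-6\right) \left(- \frac{1}{2}\right) + 5 \cdot \frac{1}{2} = 3 + \frac{5}{2} = \frac{11}{2} \approx 5.5$)
$w{\left(Z,n \right)} = - Z - n$ ($w{\left(Z,n \right)} = - n - Z = - Z - n$)
$z{\left(2,5 \right)} \left(w{\left(10,N \right)} + 141\right) = \left(216 + 2 \cdot 5^{2}\right) \left(\left(\left(-1\right) 10 - \frac{11}{2}\right) + 141\right) = \left(216 + 2 \cdot 25\right) \left(\left(-10 - \frac{11}{2}\right) + 141\right) = \left(216 + 50\right) \left(- \frac{31}{2} + 141\right) = 266 \cdot \frac{251}{2} = 33383$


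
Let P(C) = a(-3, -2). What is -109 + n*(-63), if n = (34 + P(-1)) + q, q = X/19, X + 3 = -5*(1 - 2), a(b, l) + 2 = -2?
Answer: -38107/19 ≈ -2005.6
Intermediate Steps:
a(b, l) = -4 (a(b, l) = -2 - 2 = -4)
X = 2 (X = -3 - 5*(1 - 2) = -3 - 5*(-1) = -3 + 5 = 2)
P(C) = -4
q = 2/19 ≈ 0.10526
n = 572/19 (n = (34 - 4) + 2/19 = 30 + 2/19 = 572/19 ≈ 30.105)
-109 + n*(-63) = -109 + (572/19)*(-63) = -109 - 36036/19 = -38107/19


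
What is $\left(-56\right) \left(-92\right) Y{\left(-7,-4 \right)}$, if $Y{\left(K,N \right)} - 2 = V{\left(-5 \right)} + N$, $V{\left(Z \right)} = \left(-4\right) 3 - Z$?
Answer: $-46368$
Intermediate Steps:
$V{\left(Z \right)} = -12 - Z$
$Y{\left(K,N \right)} = -5 + N$ ($Y{\left(K,N \right)} = 2 + \left(\left(-12 - -5\right) + N\right) = 2 + \left(\left(-12 + 5\right) + N\right) = 2 + \left(-7 + N\right) = -5 + N$)
$\left(-56\right) \left(-92\right) Y{\left(-7,-4 \right)} = \left(-56\right) \left(-92\right) \left(-5 - 4\right) = 5152 \left(-9\right) = -46368$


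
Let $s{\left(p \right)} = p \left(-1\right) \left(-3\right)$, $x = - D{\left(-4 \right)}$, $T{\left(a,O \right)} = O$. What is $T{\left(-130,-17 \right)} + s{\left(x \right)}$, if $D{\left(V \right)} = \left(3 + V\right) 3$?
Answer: $-8$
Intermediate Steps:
$D{\left(V \right)} = 9 + 3 V$
$x = 3$ ($x = - (9 + 3 \left(-4\right)) = - (9 - 12) = \left(-1\right) \left(-3\right) = 3$)
$s{\left(p \right)} = 3 p$ ($s{\left(p \right)} = - p \left(-3\right) = 3 p$)
$T{\left(-130,-17 \right)} + s{\left(x \right)} = -17 + 3 \cdot 3 = -17 + 9 = -8$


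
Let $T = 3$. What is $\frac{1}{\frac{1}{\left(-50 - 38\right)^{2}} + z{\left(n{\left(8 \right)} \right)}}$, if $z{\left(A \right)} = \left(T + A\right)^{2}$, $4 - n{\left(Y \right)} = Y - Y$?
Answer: $\frac{7744}{379457} \approx 0.020408$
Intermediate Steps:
$n{\left(Y \right)} = 4$ ($n{\left(Y \right)} = 4 - \left(Y - Y\right) = 4 - 0 = 4 + 0 = 4$)
$z{\left(A \right)} = \left(3 + A\right)^{2}$
$\frac{1}{\frac{1}{\left(-50 - 38\right)^{2}} + z{\left(n{\left(8 \right)} \right)}} = \frac{1}{\frac{1}{\left(-50 - 38\right)^{2}} + \left(3 + 4\right)^{2}} = \frac{1}{\frac{1}{\left(-88\right)^{2}} + 7^{2}} = \frac{1}{\frac{1}{7744} + 49} = \frac{1}{\frac{379457}{7744}} = \frac{7744}{379457}$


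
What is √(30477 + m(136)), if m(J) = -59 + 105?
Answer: √30523 ≈ 174.71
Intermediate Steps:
m(J) = 46
√(30477 + m(136)) = √(30477 + 46) = √30523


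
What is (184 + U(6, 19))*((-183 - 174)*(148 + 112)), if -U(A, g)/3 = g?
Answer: -11788140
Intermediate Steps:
U(A, g) = -3*g
(184 + U(6, 19))*((-183 - 174)*(148 + 112)) = (184 - 3*19)*((-183 - 174)*(148 + 112)) = (184 - 57)*(-357*260) = 127*(-92820) = -11788140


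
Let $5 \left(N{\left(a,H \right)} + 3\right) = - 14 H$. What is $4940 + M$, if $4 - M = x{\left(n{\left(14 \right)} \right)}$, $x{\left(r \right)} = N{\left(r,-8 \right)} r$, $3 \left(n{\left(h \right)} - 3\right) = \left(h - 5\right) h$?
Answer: $4071$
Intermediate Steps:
$N{\left(a,H \right)} = -3 - \frac{14 H}{5}$ ($N{\left(a,H \right)} = -3 + \frac{\left(-14\right) H}{5} = -3 - \frac{14 H}{5}$)
$n{\left(h \right)} = 3 + \frac{h \left(-5 + h\right)}{3}$ ($n{\left(h \right)} = 3 + \frac{\left(h - 5\right) h}{3} = 3 + \frac{\left(-5 + h\right) h}{3} = 3 + \frac{h \left(-5 + h\right)}{3}$)
$x{\left(r \right)} = \frac{97 r}{5}$ ($x{\left(r \right)} = \left(-3 - - \frac{112}{5}\right) r = \left(-3 + \frac{112}{5}\right) r = \frac{97 r}{5}$)
$M = -869$ ($M = 4 - \frac{97 \left(3 - \frac{70}{3} + \frac{14^{2}}{3}\right)}{5} = 4 - \frac{97 \left(3 - \frac{70}{3} + \frac{1}{3} \cdot 196\right)}{5} = 4 - \frac{97 \left(3 - \frac{70}{3} + \frac{196}{3}\right)}{5} = 4 - \frac{97}{5} \cdot 45 = 4 - 873 = -869$)
$4940 + M = 4940 - 869 = 4071$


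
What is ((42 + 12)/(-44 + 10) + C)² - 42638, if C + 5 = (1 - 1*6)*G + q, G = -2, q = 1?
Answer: -12316757/289 ≈ -42619.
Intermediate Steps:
C = 6 (C = -5 + ((1 - 1*6)*(-2) + 1) = -5 + ((1 - 6)*(-2) + 1) = -5 + (-5*(-2) + 1) = -5 + (10 + 1) = -5 + 11 = 6)
((42 + 12)/(-44 + 10) + C)² - 42638 = ((42 + 12)/(-44 + 10) + 6)² - 42638 = (54/(-34) + 6)² - 42638 = (54*(-1/34) + 6)² - 42638 = (-27/17 + 6)² - 42638 = (75/17)² - 42638 = 5625/289 - 42638 = -12316757/289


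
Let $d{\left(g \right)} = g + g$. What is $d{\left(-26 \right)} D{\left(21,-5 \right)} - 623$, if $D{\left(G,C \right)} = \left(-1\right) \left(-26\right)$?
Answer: $-1975$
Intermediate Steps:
$d{\left(g \right)} = 2 g$
$D{\left(G,C \right)} = 26$
$d{\left(-26 \right)} D{\left(21,-5 \right)} - 623 = 2 \left(-26\right) 26 - 623 = \left(-52\right) 26 - 623 = -1352 - 623 = -1975$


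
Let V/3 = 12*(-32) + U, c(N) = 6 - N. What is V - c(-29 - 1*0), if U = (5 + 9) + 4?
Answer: -1133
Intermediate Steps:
U = 18 (U = 14 + 4 = 18)
V = -1098 (V = 3*(12*(-32) + 18) = 3*(-384 + 18) = 3*(-366) = -1098)
V - c(-29 - 1*0) = -1098 - (6 - (-29 - 1*0)) = -1098 - (6 - (-29 + 0)) = -1098 - (6 - 1*(-29)) = -1098 - (6 + 29) = -1098 - 1*35 = -1098 - 35 = -1133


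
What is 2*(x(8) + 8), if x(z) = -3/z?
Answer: 61/4 ≈ 15.250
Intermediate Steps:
2*(x(8) + 8) = 2*(-3/8 + 8) = 2*(61/8) = 61/4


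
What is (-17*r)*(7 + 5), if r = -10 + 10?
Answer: 0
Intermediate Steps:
r = 0
(-17*r)*(7 + 5) = (-17*0)*(7 + 5) = 0*12 = 0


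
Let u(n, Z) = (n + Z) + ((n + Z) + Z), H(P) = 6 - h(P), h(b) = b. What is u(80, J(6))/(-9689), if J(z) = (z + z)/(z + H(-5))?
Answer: -2756/164713 ≈ -0.016732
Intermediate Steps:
H(P) = 6 - P
J(z) = 2*z/(11 + z) (J(z) = (z + z)/(z + (6 - 1*(-5))) = (2*z)/(z + (6 + 5)) = (2*z)/(z + 11) = (2*z)/(11 + z) = 2*z/(11 + z))
u(n, Z) = 2*n + 3*Z (u(n, Z) = (Z + n) + ((Z + n) + Z) = (Z + n) + (n + 2*Z) = 2*n + 3*Z)
u(80, J(6))/(-9689) = (2*80 + 3*(2*6/(11 + 6)))/(-9689) = (160 + 3*(2*6/17))*(-1/9689) = (160 + 3*(2*6*(1/17)))*(-1/9689) = (160 + 3*(12/17))*(-1/9689) = (160 + 36/17)*(-1/9689) = (2756/17)*(-1/9689) = -2756/164713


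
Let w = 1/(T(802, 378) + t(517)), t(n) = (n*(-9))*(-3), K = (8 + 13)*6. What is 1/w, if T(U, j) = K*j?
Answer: 61587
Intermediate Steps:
K = 126 (K = 21*6 = 126)
t(n) = 27*n (t(n) = -9*n*(-3) = 27*n)
T(U, j) = 126*j
w = 1/61587 (w = 1/(126*378 + 27*517) = 1/(47628 + 13959) = 1/61587 ≈ 1.6237e-5)
1/w = 1/(1/61587) = 61587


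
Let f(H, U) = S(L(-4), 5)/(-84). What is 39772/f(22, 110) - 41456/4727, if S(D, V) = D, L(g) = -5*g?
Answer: -3948254404/23635 ≈ -1.6705e+5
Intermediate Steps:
f(H, U) = -5/21 (f(H, U) = -5*(-4)/(-84) = 20*(-1/84) = -5/21)
39772/f(22, 110) - 41456/4727 = 39772/(-5/21) - 41456/4727 = 39772*(-21/5) - 41456*1/4727 = -835212/5 - 41456/4727 = -3948254404/23635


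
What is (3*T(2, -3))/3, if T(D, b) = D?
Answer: 2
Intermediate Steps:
(3*T(2, -3))/3 = (3*2)/3 = 6*(⅓) = 2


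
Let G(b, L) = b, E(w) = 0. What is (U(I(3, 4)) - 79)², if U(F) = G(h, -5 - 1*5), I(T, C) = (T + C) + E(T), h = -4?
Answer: 6889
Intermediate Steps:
I(T, C) = C + T (I(T, C) = (T + C) + 0 = (C + T) + 0 = C + T)
U(F) = -4
(U(I(3, 4)) - 79)² = (-4 - 79)² = (-83)² = 6889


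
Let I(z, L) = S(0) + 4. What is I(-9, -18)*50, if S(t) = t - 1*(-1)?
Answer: 250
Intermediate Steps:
S(t) = 1 + t (S(t) = t + 1 = 1 + t)
I(z, L) = 5 (I(z, L) = (1 + 0) + 4 = 1 + 4 = 5)
I(-9, -18)*50 = 5*50 = 250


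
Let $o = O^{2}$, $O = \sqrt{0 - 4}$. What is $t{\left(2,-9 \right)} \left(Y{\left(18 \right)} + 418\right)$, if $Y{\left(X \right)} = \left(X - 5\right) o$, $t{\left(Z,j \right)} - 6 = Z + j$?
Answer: $-366$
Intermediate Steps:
$O = 2 i$ ($O = \sqrt{-4} = 2 i \approx 2.0 i$)
$o = -4$ ($o = \left(2 i\right)^{2} = -4$)
$t{\left(Z,j \right)} = 6 + Z + j$ ($t{\left(Z,j \right)} = 6 + \left(Z + j\right) = 6 + Z + j$)
$Y{\left(X \right)} = 20 - 4 X$ ($Y{\left(X \right)} = \left(X - 5\right) \left(-4\right) = \left(-5 + X\right) \left(-4\right) = 20 - 4 X$)
$t{\left(2,-9 \right)} \left(Y{\left(18 \right)} + 418\right) = \left(6 + 2 - 9\right) \left(\left(20 - 72\right) + 418\right) = - (\left(20 - 72\right) + 418) = - (-52 + 418) = \left(-1\right) 366 = -366$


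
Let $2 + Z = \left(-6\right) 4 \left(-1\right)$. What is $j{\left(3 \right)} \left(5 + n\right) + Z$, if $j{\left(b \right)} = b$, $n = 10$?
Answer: $67$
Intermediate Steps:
$Z = 22$ ($Z = -2 + \left(-6\right) 4 \left(-1\right) = -2 - -24 = -2 + 24 = 22$)
$j{\left(3 \right)} \left(5 + n\right) + Z = 3 \left(5 + 10\right) + 22 = 3 \cdot 15 + 22 = 45 + 22 = 67$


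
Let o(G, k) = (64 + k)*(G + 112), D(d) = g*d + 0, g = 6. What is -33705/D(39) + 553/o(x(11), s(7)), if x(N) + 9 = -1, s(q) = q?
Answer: -6776728/47073 ≈ -143.96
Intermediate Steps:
x(N) = -10 (x(N) = -9 - 1 = -10)
D(d) = 6*d (D(d) = 6*d + 0 = 6*d)
o(G, k) = (64 + k)*(112 + G)
-33705/D(39) + 553/o(x(11), s(7)) = -33705/(6*39) + 553/(7168 + 64*(-10) + 112*7 - 10*7) = -33705/234 + 553/(7168 - 640 + 784 - 70) = -33705*1/234 + 553/7242 = -3745/26 + 553*(1/7242) = -3745/26 + 553/7242 = -6776728/47073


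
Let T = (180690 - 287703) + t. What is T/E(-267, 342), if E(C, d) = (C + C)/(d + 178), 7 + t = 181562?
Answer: -19380920/267 ≈ -72588.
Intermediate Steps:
t = 181555 (t = -7 + 181562 = 181555)
T = 74542 (T = (180690 - 287703) + 181555 = -107013 + 181555 = 74542)
E(C, d) = 2*C/(178 + d) (E(C, d) = (2*C)/(178 + d) = 2*C/(178 + d))
T/E(-267, 342) = 74542/((2*(-267)/(178 + 342))) = 74542/((2*(-267)/520)) = 74542/((2*(-267)*(1/520))) = 74542/(-267/260) = 74542*(-260/267) = -19380920/267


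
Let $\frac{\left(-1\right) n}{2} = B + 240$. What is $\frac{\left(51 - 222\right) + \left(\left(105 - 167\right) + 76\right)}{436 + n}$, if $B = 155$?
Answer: $\frac{157}{354} \approx 0.4435$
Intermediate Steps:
$n = -790$ ($n = - 2 \left(155 + 240\right) = \left(-2\right) 395 = -790$)
$\frac{\left(51 - 222\right) + \left(\left(105 - 167\right) + 76\right)}{436 + n} = \frac{\left(51 - 222\right) + \left(\left(105 - 167\right) + 76\right)}{436 - 790} = \frac{-171 + \left(-62 + 76\right)}{-354} = \left(-171 + 14\right) \left(- \frac{1}{354}\right) = \left(-157\right) \left(- \frac{1}{354}\right) = \frac{157}{354}$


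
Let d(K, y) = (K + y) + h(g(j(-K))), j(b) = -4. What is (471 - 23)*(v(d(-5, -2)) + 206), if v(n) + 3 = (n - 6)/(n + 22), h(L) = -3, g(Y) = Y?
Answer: 271040/3 ≈ 90347.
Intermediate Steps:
d(K, y) = -3 + K + y (d(K, y) = (K + y) - 3 = -3 + K + y)
v(n) = -3 + (-6 + n)/(22 + n) (v(n) = -3 + (n - 6)/(n + 22) = -3 + (-6 + n)/(22 + n))
(471 - 23)*(v(d(-5, -2)) + 206) = (471 - 23)*(2*(-36 - (-3 - 5 - 2))/(22 + (-3 - 5 - 2)) + 206) = 448*(2*(-36 - 1*(-10))/(22 - 10) + 206) = 448*(2*(-36 + 10)/12 + 206) = 448*(2*(1/12)*(-26) + 206) = 448*(-13/3 + 206) = 448*(605/3) = 271040/3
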